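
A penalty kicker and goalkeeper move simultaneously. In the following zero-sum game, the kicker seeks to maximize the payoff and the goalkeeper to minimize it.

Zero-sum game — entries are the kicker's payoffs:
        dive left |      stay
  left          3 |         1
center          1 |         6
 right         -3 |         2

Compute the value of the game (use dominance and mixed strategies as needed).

Row right is strictly dominated by row center, so the kicker never plays it.
The remaining 2×2 game on (left, center) × (dive left, stay) has no saddle point. Let the kicker play left with probability p; indifference gives 3p + (1−p) = p + 6(1−p), so p = 5/7.
Similarly the goalkeeper's optimal q on dive left is 5/7, and the value is 3·(5/7) + (1)·(2/7) = 17/7.

17/7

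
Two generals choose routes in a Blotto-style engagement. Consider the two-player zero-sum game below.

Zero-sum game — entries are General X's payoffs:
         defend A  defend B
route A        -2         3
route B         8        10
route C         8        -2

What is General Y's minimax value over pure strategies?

The worst case (largest entry) in each column is defend A: 8, defend B: 10.
The best (smallest) of these is 8.

8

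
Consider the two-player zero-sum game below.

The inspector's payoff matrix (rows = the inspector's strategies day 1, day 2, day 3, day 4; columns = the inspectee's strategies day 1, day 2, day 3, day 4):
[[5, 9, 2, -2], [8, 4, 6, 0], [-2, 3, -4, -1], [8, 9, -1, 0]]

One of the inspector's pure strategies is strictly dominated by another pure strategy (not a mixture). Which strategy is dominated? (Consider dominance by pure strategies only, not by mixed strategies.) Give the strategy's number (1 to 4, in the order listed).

3

Compare day 3 with day 2: 8 > -2, 4 > 3, 6 > -4, 0 > -1.
So day 2 strictly dominates day 3 for the inspector; day 3 is strictly dominated.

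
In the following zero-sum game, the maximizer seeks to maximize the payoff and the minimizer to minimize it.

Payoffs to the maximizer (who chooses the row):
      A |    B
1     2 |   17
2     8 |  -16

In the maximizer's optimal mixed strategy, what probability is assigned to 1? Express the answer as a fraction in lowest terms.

8/13

Row minima are 2 and -16, so the maximizer's maximin is 2; column maxima are 8 and 17, so the minimizer's minimax is 8. These differ, so the equilibrium is in mixed strategies.
Let the maximizer play 1 with probability p. The minimizer is indifferent when 2p + 8(1−p) = 17p − 16(1−p), giving p = 8/13.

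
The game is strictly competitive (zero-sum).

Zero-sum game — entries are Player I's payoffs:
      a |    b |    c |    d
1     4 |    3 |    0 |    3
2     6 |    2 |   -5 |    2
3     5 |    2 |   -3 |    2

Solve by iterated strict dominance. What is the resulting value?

0

Column a is strictly dominated by b for Player II (3<4, 2<6, 2<5); eliminate a.
Column d is strictly dominated by c for Player II (0<3, -5<2, -3<2); eliminate d.
Column b is strictly dominated by c for Player II (0<3, -5<2, -3<2); eliminate b.
Row 2 is strictly dominated by row 1 (0>-5); eliminate 2.
Row 3 is strictly dominated by row 1 (0>-3); eliminate 3.
Only (1, c) remains, with payoff 0.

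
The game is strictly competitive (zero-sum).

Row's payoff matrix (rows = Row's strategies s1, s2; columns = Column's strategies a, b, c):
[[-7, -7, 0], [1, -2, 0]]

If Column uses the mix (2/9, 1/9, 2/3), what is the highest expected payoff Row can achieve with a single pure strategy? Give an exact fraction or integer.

0

s1: (-7)·(2/9) + (-7)·(1/9) + (0)·(2/3) = -7/3.
s2: (1)·(2/9) + (-2)·(1/9) + (0)·(2/3) = 0.
The best pure response is s2 with expected payoff 0.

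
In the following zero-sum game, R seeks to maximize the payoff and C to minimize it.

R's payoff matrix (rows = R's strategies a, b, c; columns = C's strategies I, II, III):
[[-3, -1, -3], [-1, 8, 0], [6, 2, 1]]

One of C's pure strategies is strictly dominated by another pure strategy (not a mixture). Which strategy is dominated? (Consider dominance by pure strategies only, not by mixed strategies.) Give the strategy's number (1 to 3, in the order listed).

2

C prefers columns that give R less. Compare II with III: -3 < -1, 0 < 8, 1 < 2.
So III strictly dominates II for C; II is strictly dominated.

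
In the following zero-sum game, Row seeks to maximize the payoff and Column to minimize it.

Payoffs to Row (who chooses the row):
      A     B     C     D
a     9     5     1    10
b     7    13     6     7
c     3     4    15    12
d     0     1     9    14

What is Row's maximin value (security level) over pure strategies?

The worst-case payoff for each row is a: 1, b: 6, c: 3, d: 0.
The best of these is 6.

6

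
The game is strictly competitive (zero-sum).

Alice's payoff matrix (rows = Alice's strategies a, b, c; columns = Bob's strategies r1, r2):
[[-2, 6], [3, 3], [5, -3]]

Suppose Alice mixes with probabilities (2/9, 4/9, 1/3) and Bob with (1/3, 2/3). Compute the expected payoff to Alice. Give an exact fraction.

Against (1/3, 2/3), each row's expected payoff is a: 10/3; b: 3; c: -1/3.
Taking the (2/9, 4/9, 1/3)-weighted average: (2/9)·(10/3) + (4/9)·(3) + (1/3)·(-1/3) = 53/27.

53/27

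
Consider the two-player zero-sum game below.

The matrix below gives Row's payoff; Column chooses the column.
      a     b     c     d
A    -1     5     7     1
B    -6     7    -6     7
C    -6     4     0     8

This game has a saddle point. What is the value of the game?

Row minima: -1, -6, -6 → Row's maximin is -1.
Column maxima: -1, 7, 7, 8 → Column's minimax is -1.
They coincide at (A, a), so the value is -1.

-1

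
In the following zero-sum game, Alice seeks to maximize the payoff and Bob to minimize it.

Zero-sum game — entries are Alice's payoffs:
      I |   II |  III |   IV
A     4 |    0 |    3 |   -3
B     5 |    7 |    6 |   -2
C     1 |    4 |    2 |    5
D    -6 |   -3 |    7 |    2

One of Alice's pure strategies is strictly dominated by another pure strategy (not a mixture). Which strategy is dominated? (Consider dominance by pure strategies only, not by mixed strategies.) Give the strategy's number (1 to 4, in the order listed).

1

Compare A with B: 5 > 4, 7 > 0, 6 > 3, -2 > -3.
So B strictly dominates A for Alice; A is strictly dominated.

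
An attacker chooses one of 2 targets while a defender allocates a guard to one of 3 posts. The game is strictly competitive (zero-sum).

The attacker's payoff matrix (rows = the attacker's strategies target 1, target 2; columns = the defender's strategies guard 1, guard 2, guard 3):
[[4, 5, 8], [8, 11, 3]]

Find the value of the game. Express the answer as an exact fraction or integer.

52/9

Column guard 2 is strictly dominated by guard 1 for the defender (it gives the attacker more in every row).
The remaining 2×2 game on (target 1, target 2) × (guard 1, guard 3) has no saddle point. Let the attacker play target 1 with probability p; indifference gives 4p + 8(1−p) = 8p + 3(1−p), so p = 5/9.
Similarly the defender's optimal q on guard 1 is 5/9, and the value is 4·(5/9) + (8)·(4/9) = 52/9.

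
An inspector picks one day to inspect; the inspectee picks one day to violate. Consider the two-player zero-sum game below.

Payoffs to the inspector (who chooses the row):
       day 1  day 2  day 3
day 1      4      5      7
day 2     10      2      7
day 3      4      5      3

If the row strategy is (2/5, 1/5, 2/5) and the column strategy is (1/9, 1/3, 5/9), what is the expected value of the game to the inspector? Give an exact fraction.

Against (1/9, 1/3, 5/9), each row's expected payoff is day 1: 6; day 2: 17/3; day 3: 34/9.
Taking the (2/5, 1/5, 2/5)-weighted average: (2/5)·(6) + (1/5)·(17/3) + (2/5)·(34/9) = 227/45.

227/45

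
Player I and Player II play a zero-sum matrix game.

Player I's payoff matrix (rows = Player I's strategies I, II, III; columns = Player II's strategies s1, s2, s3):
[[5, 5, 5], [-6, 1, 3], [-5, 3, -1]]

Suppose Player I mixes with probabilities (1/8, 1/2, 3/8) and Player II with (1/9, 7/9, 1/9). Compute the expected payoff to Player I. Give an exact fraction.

Against (1/9, 7/9, 1/9), each row's expected payoff is I: 5; II: 4/9; III: 5/3.
Taking the (1/8, 1/2, 3/8)-weighted average: (1/8)·(5) + (1/2)·(4/9) + (3/8)·(5/3) = 53/36.

53/36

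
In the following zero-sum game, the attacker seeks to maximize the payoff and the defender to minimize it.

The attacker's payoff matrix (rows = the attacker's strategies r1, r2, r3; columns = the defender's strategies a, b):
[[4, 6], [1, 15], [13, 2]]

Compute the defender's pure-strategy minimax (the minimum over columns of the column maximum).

The worst case (largest entry) in each column is a: 13, b: 15.
The best (smallest) of these is 13.

13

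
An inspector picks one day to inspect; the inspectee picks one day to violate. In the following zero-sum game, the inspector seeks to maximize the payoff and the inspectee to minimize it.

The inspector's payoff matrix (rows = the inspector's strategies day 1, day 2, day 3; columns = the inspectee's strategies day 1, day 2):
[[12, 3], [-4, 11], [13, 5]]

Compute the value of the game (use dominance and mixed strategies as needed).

Row day 1 is strictly dominated by row day 3, so the inspector never plays it.
The remaining 2×2 game on (day 2, day 3) × (day 1, day 2) has no saddle point. Let the inspector play day 2 with probability p; indifference gives −4p + 13(1−p) = 11p + 5(1−p), so p = 8/23.
Similarly the inspectee's optimal q on day 1 is 6/23, and the value is -4·(6/23) + (11)·(17/23) = 163/23.

163/23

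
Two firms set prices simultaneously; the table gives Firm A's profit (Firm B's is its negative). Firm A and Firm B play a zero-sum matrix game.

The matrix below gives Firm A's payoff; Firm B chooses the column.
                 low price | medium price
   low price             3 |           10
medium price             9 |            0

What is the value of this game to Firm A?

Row minima are 3 and 0, so Firm A's maximin is 3; column maxima are 9 and 10, so Firm B's minimax is 9. These differ, so the equilibrium is in mixed strategies.
Let Firm A play low price with probability p. Firm B is indifferent when 3p + 9(1−p) = 10p, giving p = 9/16.
Let Firm B play low price with probability q. Firm A is indifferent when 3q + 10(1−q) = 9q, giving q = 5/8.
The value is 3·(5/8) + (10)·(3/8) = 45/8.

45/8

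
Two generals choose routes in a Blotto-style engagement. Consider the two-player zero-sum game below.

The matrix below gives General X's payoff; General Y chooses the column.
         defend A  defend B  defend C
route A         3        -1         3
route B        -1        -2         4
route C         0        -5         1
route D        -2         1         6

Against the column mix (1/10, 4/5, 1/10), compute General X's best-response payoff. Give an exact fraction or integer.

6/5

route A: (3)·(1/10) + (-1)·(4/5) + (3)·(1/10) = -1/5.
route B: (-1)·(1/10) + (-2)·(4/5) + (4)·(1/10) = -13/10.
route C: (0)·(1/10) + (-5)·(4/5) + (1)·(1/10) = -39/10.
route D: (-2)·(1/10) + (1)·(4/5) + (6)·(1/10) = 6/5.
The best pure response is route D with expected payoff 6/5.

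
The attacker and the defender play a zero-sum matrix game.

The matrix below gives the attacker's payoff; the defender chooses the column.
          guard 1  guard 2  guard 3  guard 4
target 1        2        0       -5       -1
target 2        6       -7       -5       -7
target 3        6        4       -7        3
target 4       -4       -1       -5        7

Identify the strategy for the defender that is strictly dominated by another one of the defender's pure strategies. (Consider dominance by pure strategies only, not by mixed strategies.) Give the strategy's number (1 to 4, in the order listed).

1

The defender prefers columns that give the attacker less. Compare guard 1 with guard 3: -5 < 2, -5 < 6, -7 < 6, -5 < -4.
So guard 3 strictly dominates guard 1 for the defender; guard 1 is strictly dominated.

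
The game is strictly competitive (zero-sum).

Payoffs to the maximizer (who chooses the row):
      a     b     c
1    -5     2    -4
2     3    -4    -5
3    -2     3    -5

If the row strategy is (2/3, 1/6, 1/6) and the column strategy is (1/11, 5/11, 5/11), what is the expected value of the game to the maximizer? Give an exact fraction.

-19/11

Against (1/11, 5/11, 5/11), each row's expected payoff is 1: -15/11; 2: -42/11; 3: -12/11.
Taking the (2/3, 1/6, 1/6)-weighted average: (2/3)·(-15/11) + (1/6)·(-42/11) + (1/6)·(-12/11) = -19/11.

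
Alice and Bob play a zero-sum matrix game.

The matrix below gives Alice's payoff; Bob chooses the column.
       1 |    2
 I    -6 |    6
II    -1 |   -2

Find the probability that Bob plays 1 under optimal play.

Row minima are -6 and -2, so Alice's maximin is -2; column maxima are -1 and 6, so Bob's minimax is -1. These differ, so the equilibrium is in mixed strategies.
Let Bob play 1 with probability q. Alice is indifferent when −6q + 6(1−q) = −q − 2(1−q), giving q = 8/13.

8/13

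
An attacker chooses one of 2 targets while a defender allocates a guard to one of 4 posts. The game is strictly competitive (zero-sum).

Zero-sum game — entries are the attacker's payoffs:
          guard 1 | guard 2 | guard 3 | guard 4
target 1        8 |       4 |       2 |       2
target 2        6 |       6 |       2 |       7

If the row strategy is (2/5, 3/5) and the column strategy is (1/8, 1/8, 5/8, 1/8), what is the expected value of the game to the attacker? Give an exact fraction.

27/8

Against (1/8, 1/8, 5/8, 1/8), each row's expected payoff is target 1: 3; target 2: 29/8.
Taking the (2/5, 3/5)-weighted average: (2/5)·(3) + (3/5)·(29/8) = 27/8.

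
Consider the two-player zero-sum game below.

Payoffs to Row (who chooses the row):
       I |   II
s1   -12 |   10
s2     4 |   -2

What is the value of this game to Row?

4/7

Row minima are -12 and -2, so Row's maximin is -2; column maxima are 4 and 10, so Column's minimax is 4. These differ, so the equilibrium is in mixed strategies.
Let Row play s1 with probability p. Column is indifferent when −12p + 4(1−p) = 10p − 2(1−p), giving p = 3/14.
Let Column play I with probability q. Row is indifferent when −12q + 10(1−q) = 4q − 2(1−q), giving q = 3/7.
The value is -12·(3/7) + (10)·(4/7) = 4/7.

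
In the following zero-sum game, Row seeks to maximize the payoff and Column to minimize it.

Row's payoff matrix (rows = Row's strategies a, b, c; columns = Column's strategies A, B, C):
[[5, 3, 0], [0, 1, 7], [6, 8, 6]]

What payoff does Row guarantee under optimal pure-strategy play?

Row minima: 0, 0, 6 → Row's maximin is 6.
Column maxima: 6, 8, 7 → Column's minimax is 6.
They coincide at (c, A), so the value is 6.

6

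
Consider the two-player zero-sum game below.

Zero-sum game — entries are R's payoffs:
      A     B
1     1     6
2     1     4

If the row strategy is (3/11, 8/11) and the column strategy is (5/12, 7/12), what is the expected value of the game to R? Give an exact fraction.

Against (5/12, 7/12), each row's expected payoff is 1: 47/12; 2: 11/4.
Taking the (3/11, 8/11)-weighted average: (3/11)·(47/12) + (8/11)·(11/4) = 135/44.

135/44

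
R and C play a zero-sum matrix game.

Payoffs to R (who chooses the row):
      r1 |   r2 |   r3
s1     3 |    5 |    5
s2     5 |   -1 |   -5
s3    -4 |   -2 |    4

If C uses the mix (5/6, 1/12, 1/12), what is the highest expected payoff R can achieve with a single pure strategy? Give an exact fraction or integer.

11/3

s1: (3)·(5/6) + (5)·(1/12) + (5)·(1/12) = 10/3.
s2: (5)·(5/6) + (-1)·(1/12) + (-5)·(1/12) = 11/3.
s3: (-4)·(5/6) + (-2)·(1/12) + (4)·(1/12) = -19/6.
The best pure response is s2 with expected payoff 11/3.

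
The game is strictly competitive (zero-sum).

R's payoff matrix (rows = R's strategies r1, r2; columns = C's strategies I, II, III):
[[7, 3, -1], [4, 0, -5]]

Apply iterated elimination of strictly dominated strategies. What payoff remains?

Column II is strictly dominated by III for C (-1<3, -5<0); eliminate II.
Row r2 is strictly dominated by row r1 (7>4, -1>-5); eliminate r2.
Column I is strictly dominated by III for C (-1<7); eliminate I.
Only (r1, III) remains, with payoff -1.

-1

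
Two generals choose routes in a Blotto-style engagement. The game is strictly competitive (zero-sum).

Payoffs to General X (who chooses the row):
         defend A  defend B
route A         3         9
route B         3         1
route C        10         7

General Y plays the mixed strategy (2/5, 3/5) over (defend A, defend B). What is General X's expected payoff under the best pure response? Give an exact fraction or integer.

41/5

route A: (3)·(2/5) + (9)·(3/5) = 33/5.
route B: (3)·(2/5) + (1)·(3/5) = 9/5.
route C: (10)·(2/5) + (7)·(3/5) = 41/5.
The best pure response is route C with expected payoff 41/5.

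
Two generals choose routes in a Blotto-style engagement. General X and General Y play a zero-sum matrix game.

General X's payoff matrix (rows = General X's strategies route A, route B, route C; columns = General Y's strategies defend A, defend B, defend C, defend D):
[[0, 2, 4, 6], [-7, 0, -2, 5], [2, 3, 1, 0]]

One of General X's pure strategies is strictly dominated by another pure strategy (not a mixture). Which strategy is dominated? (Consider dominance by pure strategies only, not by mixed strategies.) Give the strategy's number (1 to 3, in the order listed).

Compare route B with route A: 0 > -7, 2 > 0, 4 > -2, 6 > 5.
So route A strictly dominates route B for General X; route B is strictly dominated.

2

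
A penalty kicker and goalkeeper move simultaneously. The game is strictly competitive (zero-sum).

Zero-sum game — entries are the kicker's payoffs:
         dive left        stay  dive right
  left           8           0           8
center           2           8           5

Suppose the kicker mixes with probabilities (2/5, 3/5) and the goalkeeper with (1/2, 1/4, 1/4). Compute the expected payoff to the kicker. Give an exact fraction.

Against (1/2, 1/4, 1/4), each row's expected payoff is left: 6; center: 17/4.
Taking the (2/5, 3/5)-weighted average: (2/5)·(6) + (3/5)·(17/4) = 99/20.

99/20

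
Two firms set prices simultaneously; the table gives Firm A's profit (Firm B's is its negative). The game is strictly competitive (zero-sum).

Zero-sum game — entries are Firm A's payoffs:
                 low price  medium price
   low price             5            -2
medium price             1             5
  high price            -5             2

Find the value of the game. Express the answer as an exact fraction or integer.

Row high price is strictly dominated by row medium price, so Firm A never plays it.
The remaining 2×2 game on (low price, medium price) × (low price, medium price) has no saddle point. Let Firm A play low price with probability p; indifference gives 5p + (1−p) = −2p + 5(1−p), so p = 4/11.
Similarly Firm B's optimal q on low price is 7/11, and the value is 5·(7/11) + (-2)·(4/11) = 27/11.

27/11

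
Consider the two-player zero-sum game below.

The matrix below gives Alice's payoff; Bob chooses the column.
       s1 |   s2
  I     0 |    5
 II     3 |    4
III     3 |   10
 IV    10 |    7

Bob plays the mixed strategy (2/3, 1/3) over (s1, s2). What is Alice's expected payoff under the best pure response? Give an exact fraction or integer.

I: (0)·(2/3) + (5)·(1/3) = 5/3.
II: (3)·(2/3) + (4)·(1/3) = 10/3.
III: (3)·(2/3) + (10)·(1/3) = 16/3.
IV: (10)·(2/3) + (7)·(1/3) = 9.
The best pure response is IV with expected payoff 9.

9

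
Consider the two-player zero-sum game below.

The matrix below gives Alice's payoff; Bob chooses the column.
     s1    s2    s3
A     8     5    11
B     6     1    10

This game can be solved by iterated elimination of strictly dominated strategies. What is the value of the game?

Column s3 is strictly dominated by s1 for Bob (8<11, 6<10); eliminate s3.
Row B is strictly dominated by row A (8>6, 5>1); eliminate B.
Column s1 is strictly dominated by s2 for Bob (5<8); eliminate s1.
Only (A, s2) remains, with payoff 5.

5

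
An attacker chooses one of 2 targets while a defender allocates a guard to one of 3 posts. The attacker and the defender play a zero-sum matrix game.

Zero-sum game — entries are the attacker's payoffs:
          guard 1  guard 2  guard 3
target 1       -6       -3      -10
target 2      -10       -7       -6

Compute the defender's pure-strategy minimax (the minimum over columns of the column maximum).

-6

The worst case (largest entry) in each column is guard 1: -6, guard 2: -3, guard 3: -6.
The best (smallest) of these is -6.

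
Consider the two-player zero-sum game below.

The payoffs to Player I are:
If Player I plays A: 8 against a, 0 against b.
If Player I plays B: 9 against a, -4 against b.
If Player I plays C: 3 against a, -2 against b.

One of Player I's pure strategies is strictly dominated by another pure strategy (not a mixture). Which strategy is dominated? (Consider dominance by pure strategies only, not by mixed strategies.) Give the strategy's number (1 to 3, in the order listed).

Compare C with A: 8 > 3, 0 > -2.
So A strictly dominates C for Player I; C is strictly dominated.

3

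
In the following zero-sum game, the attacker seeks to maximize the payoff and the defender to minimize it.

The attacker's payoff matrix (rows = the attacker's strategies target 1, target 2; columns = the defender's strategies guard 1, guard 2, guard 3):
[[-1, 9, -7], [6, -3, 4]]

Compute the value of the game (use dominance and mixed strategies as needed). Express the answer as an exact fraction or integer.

15/23

Column guard 1 is strictly dominated by guard 3 for the defender (it gives the attacker more in every row).
The remaining 2×2 game on (target 1, target 2) × (guard 2, guard 3) has no saddle point. Let the attacker play target 1 with probability p; indifference gives 9p − 3(1−p) = −7p + 4(1−p), so p = 7/23.
Similarly the defender's optimal q on guard 2 is 11/23, and the value is 9·(11/23) + (-7)·(12/23) = 15/23.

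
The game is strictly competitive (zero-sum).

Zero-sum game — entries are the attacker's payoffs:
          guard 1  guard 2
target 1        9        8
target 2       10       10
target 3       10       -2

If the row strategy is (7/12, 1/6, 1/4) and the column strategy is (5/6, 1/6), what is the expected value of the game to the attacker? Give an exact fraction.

635/72

Against (5/6, 1/6), each row's expected payoff is target 1: 53/6; target 2: 10; target 3: 8.
Taking the (7/12, 1/6, 1/4)-weighted average: (7/12)·(53/6) + (1/6)·(10) + (1/4)·(8) = 635/72.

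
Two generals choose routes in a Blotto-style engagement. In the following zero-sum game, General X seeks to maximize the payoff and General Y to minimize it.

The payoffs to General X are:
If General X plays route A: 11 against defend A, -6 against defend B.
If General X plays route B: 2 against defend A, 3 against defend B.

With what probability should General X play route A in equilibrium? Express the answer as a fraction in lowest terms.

Row minima are -6 and 2, so General X's maximin is 2; column maxima are 11 and 3, so General Y's minimax is 3. These differ, so the equilibrium is in mixed strategies.
Let General X play route A with probability p. General Y is indifferent when 11p + 2(1−p) = −6p + 3(1−p), giving p = 1/18.

1/18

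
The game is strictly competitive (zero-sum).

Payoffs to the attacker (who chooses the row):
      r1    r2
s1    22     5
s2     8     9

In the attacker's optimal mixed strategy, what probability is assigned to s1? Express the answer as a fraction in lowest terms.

Row minima are 5 and 8, so the attacker's maximin is 8; column maxima are 22 and 9, so the defender's minimax is 9. These differ, so the equilibrium is in mixed strategies.
Let the attacker play s1 with probability p. The defender is indifferent when 22p + 8(1−p) = 5p + 9(1−p), giving p = 1/18.

1/18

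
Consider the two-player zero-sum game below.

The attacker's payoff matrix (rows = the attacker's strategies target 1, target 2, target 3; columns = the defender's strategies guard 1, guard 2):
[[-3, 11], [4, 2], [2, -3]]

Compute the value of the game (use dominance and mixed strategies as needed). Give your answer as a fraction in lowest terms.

Row target 3 is strictly dominated by row target 2, so the attacker never plays it.
The remaining 2×2 game on (target 1, target 2) × (guard 1, guard 2) has no saddle point. Let the attacker play target 1 with probability p; indifference gives −3p + 4(1−p) = 11p + 2(1−p), so p = 1/8.
Similarly the defender's optimal q on guard 1 is 9/16, and the value is -3·(9/16) + (11)·(7/16) = 25/8.

25/8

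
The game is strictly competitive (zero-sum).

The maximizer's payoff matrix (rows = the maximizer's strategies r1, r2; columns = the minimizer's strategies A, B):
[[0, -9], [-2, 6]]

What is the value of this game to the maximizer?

Row minima are -9 and -2, so the maximizer's maximin is -2; column maxima are 0 and 6, so the minimizer's minimax is 0. These differ, so the equilibrium is in mixed strategies.
Let the maximizer play r1 with probability p. The minimizer is indifferent when −2(1−p) = −9p + 6(1−p), giving p = 8/17.
Let the minimizer play A with probability q. The maximizer is indifferent when −9(1−q) = −2q + 6(1−q), giving q = 15/17.
The value is 0·(15/17) + (-9)·(2/17) = -18/17.

-18/17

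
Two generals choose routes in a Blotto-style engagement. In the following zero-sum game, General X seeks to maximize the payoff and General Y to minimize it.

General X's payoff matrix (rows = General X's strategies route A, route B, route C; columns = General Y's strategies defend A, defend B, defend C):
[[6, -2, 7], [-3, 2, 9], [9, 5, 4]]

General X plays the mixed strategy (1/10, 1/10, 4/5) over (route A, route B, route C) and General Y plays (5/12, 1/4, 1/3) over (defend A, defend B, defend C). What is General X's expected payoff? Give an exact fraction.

Against (5/12, 1/4, 1/3), each row's expected payoff is route A: 13/3; route B: 9/4; route C: 19/3.
Taking the (1/10, 1/10, 4/5)-weighted average: (1/10)·(13/3) + (1/10)·(9/4) + (4/5)·(19/3) = 229/40.

229/40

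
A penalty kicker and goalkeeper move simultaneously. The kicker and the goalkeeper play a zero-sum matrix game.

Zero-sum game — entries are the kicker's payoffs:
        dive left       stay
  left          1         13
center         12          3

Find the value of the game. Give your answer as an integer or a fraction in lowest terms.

Row minima are 1 and 3, so the kicker's maximin is 3; column maxima are 12 and 13, so the goalkeeper's minimax is 12. These differ, so the equilibrium is in mixed strategies.
Let the kicker play left with probability p. The goalkeeper is indifferent when p + 12(1−p) = 13p + 3(1−p), giving p = 3/7.
Let the goalkeeper play dive left with probability q. The kicker is indifferent when q + 13(1−q) = 12q + 3(1−q), giving q = 10/21.
The value is 1·(10/21) + (13)·(11/21) = 51/7.

51/7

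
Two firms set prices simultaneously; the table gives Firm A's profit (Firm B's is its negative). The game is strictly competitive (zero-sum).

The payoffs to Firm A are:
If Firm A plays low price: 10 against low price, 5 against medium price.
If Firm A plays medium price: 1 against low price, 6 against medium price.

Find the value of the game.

Row minima are 5 and 1, so Firm A's maximin is 5; column maxima are 10 and 6, so Firm B's minimax is 6. These differ, so the equilibrium is in mixed strategies.
Let Firm A play low price with probability p. Firm B is indifferent when 10p + (1−p) = 5p + 6(1−p), giving p = 1/2.
Let Firm B play low price with probability q. Firm A is indifferent when 10q + 5(1−q) = q + 6(1−q), giving q = 1/10.
The value is 10·(1/10) + (5)·(9/10) = 11/2.

11/2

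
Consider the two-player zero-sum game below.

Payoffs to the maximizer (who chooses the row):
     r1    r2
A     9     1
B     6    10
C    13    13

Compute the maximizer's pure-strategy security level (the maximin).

The worst-case payoff for each row is A: 1, B: 6, C: 13.
The best of these is 13.

13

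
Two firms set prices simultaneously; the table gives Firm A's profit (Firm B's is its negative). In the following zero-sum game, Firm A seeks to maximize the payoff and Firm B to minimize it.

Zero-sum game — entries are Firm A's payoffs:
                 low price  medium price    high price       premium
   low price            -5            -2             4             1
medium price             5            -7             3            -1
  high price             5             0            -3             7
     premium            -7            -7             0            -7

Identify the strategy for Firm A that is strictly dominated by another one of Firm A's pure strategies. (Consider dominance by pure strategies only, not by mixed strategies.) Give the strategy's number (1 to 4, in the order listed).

4

Compare premium with low price: -5 > -7, -2 > -7, 4 > 0, 1 > -7.
So low price strictly dominates premium for Firm A; premium is strictly dominated.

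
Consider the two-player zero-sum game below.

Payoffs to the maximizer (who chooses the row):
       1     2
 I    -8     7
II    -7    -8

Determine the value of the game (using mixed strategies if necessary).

-113/16

Row minima are -8 and -8, so the maximizer's maximin is -8; column maxima are -7 and 7, so the minimizer's minimax is -7. These differ, so the equilibrium is in mixed strategies.
Let the maximizer play I with probability p. The minimizer is indifferent when −8p − 7(1−p) = 7p − 8(1−p), giving p = 1/16.
Let the minimizer play 1 with probability q. The maximizer is indifferent when −8q + 7(1−q) = −7q − 8(1−q), giving q = 15/16.
The value is -8·(15/16) + (7)·(1/16) = -113/16.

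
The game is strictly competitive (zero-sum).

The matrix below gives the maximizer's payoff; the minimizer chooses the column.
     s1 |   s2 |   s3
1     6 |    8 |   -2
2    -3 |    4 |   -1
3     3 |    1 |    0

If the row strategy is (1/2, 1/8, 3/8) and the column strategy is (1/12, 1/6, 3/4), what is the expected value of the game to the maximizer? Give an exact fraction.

Against (1/12, 1/6, 3/4), each row's expected payoff is 1: 1/3; 2: -1/3; 3: 5/12.
Taking the (1/2, 1/8, 3/8)-weighted average: (1/2)·(1/3) + (1/8)·(-1/3) + (3/8)·(5/12) = 9/32.

9/32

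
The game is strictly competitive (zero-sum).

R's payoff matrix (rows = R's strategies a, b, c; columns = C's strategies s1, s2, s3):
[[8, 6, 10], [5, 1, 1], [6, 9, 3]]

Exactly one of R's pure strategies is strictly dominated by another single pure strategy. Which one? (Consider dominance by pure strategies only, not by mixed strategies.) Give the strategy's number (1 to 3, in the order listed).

Compare b with a: 8 > 5, 6 > 1, 10 > 1.
So a strictly dominates b for R; b is strictly dominated.

2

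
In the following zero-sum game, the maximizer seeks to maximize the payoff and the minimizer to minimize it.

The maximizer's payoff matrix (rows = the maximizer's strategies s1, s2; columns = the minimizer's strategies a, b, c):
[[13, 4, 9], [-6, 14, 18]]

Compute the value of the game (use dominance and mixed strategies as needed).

206/29

Column c is strictly dominated by b for the minimizer (it gives the maximizer more in every row).
The remaining 2×2 game on (s1, s2) × (a, b) has no saddle point. Let the maximizer play s1 with probability p; indifference gives 13p − 6(1−p) = 4p + 14(1−p), so p = 20/29.
Similarly the minimizer's optimal q on a is 10/29, and the value is 13·(10/29) + (4)·(19/29) = 206/29.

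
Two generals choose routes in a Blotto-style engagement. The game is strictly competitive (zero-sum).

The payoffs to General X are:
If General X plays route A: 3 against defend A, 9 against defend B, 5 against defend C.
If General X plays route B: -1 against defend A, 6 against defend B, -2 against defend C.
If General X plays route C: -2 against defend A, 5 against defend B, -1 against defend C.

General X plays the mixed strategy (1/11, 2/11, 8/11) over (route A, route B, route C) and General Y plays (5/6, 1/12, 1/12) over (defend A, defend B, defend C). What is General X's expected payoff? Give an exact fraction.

Against (5/6, 1/12, 1/12), each row's expected payoff is route A: 11/3; route B: -1/2; route C: -4/3.
Taking the (1/11, 2/11, 8/11)-weighted average: (1/11)·(11/3) + (2/11)·(-1/2) + (8/11)·(-4/3) = -8/11.

-8/11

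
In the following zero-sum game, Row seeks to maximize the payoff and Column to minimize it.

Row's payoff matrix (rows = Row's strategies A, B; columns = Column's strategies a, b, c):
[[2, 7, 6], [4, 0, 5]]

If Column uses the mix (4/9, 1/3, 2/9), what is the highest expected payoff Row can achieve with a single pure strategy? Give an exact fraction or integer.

A: (2)·(4/9) + (7)·(1/3) + (6)·(2/9) = 41/9.
B: (4)·(4/9) + (0)·(1/3) + (5)·(2/9) = 26/9.
The best pure response is A with expected payoff 41/9.

41/9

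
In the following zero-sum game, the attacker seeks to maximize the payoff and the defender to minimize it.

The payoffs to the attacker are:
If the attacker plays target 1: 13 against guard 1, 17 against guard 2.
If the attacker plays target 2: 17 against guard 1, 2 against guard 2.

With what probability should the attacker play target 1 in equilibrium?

15/19

Row minima are 13 and 2, so the attacker's maximin is 13; column maxima are 17 and 17, so the defender's minimax is 17. These differ, so the equilibrium is in mixed strategies.
Let the attacker play target 1 with probability p. The defender is indifferent when 13p + 17(1−p) = 17p + 2(1−p), giving p = 15/19.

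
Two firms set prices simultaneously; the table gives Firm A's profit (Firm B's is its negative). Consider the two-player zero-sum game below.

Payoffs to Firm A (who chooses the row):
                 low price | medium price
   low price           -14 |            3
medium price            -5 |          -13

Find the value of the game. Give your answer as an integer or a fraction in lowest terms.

-197/25

Row minima are -14 and -13, so Firm A's maximin is -13; column maxima are -5 and 3, so Firm B's minimax is -5. These differ, so the equilibrium is in mixed strategies.
Let Firm A play low price with probability p. Firm B is indifferent when −14p − 5(1−p) = 3p − 13(1−p), giving p = 8/25.
Let Firm B play low price with probability q. Firm A is indifferent when −14q + 3(1−q) = −5q − 13(1−q), giving q = 16/25.
The value is -14·(16/25) + (3)·(9/25) = -197/25.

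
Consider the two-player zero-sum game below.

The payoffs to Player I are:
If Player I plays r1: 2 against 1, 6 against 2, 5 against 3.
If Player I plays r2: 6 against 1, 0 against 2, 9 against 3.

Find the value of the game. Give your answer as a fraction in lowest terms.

Column 3 is strictly dominated by 1 for Player II (it gives Player I more in every row).
The remaining 2×2 game on (r1, r2) × (1, 2) has no saddle point. Let Player I play r1 with probability p; indifference gives 2p + 6(1−p) = 6p, so p = 3/5.
Similarly Player II's optimal q on 1 is 3/5, and the value is 2·(3/5) + (6)·(2/5) = 18/5.

18/5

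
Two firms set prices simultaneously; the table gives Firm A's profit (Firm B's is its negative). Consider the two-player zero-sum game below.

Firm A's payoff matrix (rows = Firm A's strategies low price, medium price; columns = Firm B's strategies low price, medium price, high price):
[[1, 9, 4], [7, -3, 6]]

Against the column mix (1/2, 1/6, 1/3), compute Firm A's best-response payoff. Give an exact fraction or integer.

5

low price: (1)·(1/2) + (9)·(1/6) + (4)·(1/3) = 10/3.
medium price: (7)·(1/2) + (-3)·(1/6) + (6)·(1/3) = 5.
The best pure response is medium price with expected payoff 5.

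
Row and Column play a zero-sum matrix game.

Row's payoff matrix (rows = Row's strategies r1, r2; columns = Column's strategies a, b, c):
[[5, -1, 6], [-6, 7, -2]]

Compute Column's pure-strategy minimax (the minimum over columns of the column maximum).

5

The worst case (largest entry) in each column is a: 5, b: 7, c: 6.
The best (smallest) of these is 5.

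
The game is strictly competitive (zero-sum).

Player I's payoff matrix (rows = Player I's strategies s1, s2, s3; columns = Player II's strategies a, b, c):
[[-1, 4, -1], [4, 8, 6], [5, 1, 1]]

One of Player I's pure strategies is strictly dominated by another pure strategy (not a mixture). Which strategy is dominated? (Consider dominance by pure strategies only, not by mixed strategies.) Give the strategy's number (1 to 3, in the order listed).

Compare s1 with s2: 4 > -1, 8 > 4, 6 > -1.
So s2 strictly dominates s1 for Player I; s1 is strictly dominated.

1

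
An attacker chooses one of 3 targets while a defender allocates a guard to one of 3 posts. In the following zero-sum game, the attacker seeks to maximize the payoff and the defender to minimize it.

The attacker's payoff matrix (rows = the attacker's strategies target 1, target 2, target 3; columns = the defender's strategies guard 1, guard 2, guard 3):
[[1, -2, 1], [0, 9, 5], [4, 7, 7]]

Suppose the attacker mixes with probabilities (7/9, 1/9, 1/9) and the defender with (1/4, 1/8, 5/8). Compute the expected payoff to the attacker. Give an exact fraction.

119/72

Against (1/4, 1/8, 5/8), each row's expected payoff is target 1: 5/8; target 2: 17/4; target 3: 25/4.
Taking the (7/9, 1/9, 1/9)-weighted average: (7/9)·(5/8) + (1/9)·(17/4) + (1/9)·(25/4) = 119/72.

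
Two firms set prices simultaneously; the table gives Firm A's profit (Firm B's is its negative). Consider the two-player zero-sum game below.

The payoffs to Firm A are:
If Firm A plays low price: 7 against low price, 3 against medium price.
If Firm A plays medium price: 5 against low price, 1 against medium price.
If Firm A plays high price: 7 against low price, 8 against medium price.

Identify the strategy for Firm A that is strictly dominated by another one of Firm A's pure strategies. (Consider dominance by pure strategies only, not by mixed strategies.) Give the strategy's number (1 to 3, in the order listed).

Compare medium price with low price: 7 > 5, 3 > 1.
So low price strictly dominates medium price for Firm A; medium price is strictly dominated.

2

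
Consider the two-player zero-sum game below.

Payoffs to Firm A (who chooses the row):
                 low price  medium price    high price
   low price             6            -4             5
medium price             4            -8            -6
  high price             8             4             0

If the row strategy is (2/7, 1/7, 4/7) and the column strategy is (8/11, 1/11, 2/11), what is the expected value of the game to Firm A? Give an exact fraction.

Against (8/11, 1/11, 2/11), each row's expected payoff is low price: 54/11; medium price: 12/11; high price: 68/11.
Taking the (2/7, 1/7, 4/7)-weighted average: (2/7)·(54/11) + (1/7)·(12/11) + (4/7)·(68/11) = 56/11.

56/11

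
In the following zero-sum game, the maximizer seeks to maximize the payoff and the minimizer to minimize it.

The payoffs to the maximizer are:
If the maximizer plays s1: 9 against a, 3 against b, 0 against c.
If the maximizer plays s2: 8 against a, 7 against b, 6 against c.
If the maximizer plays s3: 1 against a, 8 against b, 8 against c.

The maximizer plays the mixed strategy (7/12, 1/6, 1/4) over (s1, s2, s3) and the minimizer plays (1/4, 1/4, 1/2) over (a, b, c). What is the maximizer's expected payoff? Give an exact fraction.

71/16

Against (1/4, 1/4, 1/2), each row's expected payoff is s1: 3; s2: 27/4; s3: 25/4.
Taking the (7/12, 1/6, 1/4)-weighted average: (7/12)·(3) + (1/6)·(27/4) + (1/4)·(25/4) = 71/16.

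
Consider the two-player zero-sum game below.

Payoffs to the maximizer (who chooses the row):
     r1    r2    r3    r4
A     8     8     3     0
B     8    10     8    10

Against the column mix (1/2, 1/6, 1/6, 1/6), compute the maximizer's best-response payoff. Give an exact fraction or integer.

A: (8)·(1/2) + (8)·(1/6) + (3)·(1/6) + (0)·(1/6) = 35/6.
B: (8)·(1/2) + (10)·(1/6) + (8)·(1/6) + (10)·(1/6) = 26/3.
The best pure response is B with expected payoff 26/3.

26/3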